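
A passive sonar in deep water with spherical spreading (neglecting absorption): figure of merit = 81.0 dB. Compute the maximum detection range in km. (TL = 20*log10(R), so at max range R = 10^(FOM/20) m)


At max range FOM = TL, so 20*log10(R) = 81.0
R = 10^(81.0/20) = 11220.18 m = 11.22 km

11.22 km


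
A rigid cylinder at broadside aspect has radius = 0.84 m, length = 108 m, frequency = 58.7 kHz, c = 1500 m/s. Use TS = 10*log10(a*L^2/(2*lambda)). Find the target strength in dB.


lambda = 1500/58700 = 0.02555 m
TS = 10*log10(0.84*108^2/(2*0.02555)) = 52.83

52.83 dB


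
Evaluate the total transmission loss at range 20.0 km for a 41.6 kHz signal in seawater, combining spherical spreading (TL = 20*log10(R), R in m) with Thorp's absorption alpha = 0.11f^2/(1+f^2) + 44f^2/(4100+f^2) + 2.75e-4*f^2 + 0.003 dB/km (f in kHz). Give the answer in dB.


Step 1 (Thorp): alpha = 0.11*1730.56/(1+1730.56) + 44*1730.56/(4100+1730.56) + 2.75e-4*1730.56 + 0.003 = 13.6484 dB/km
Step 2: TL_spread = 20*log10(20000) = 86.02 dB
Step 3: TL_abs = alpha*R = 13.6484 * 20.0 = 272.97 dB
Step 4: TL_total = 86.02 + 272.97 = 358.99

358.99 dB


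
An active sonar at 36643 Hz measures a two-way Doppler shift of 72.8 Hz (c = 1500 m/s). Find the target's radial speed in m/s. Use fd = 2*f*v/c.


From fd = 2*f*v/c, v = c*fd/(2*f) = 1500 * 72.8 / (2*36643) = 1.49

1.49 m/s


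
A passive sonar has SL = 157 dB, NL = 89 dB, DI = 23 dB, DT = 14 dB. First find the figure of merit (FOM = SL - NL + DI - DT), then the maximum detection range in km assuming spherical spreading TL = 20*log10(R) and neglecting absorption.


Step 1: FOM = SL - NL + DI - DT = 157 - 89 + 23 - 14 = 77 dB
Step 2: at max range FOM = TL = 20*log10(R), so R = 10^(77/20) = 7079.46 m = 7.08 km

7.08 km


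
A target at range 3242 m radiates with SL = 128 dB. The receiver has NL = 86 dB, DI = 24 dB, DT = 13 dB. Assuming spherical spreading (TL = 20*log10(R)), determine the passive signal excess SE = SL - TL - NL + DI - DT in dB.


Step 1: TL = 20*log10(3242) = 70.22 dB
Step 2: SE = 128 - 70.22 - 86 + 24 - 13 = -17.22

-17.22 dB


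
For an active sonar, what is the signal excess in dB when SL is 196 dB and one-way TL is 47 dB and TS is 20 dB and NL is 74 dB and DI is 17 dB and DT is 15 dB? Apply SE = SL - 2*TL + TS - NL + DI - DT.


SE = SL - 2*TL + TS - NL + DI - DT = 196 - 2*47 + (20) - 74 + 17 - 15 = 50

50 dB


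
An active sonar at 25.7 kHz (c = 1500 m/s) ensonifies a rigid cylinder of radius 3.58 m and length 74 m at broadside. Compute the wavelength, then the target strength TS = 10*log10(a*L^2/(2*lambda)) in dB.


Step 1: lambda = c/f = 1500/25700 = 0.05837 m
Step 2: TS = 10*log10(a*L^2/(2*lambda)) = 10*log10(3.58*74^2/(2*0.05837)) = 52.25

52.25 dB


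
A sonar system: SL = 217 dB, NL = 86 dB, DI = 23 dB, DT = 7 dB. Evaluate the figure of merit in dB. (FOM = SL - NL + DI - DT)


FOM = SL - NL + DI - DT = 217 - 86 + 23 - 7 = 147

147 dB


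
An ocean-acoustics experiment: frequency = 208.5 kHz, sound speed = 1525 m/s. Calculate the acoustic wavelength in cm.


lambda = c/f = 1525 / 208500 = 0.0073 m = 0.73 cm

0.73 cm


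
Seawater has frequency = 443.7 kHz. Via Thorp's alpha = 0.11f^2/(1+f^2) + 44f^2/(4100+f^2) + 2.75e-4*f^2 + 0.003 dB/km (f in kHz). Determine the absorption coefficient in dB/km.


97.355 dB/km


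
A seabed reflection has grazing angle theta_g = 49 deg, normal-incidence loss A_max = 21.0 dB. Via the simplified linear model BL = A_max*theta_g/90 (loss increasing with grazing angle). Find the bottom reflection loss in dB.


BL = A_max * theta_g / 90 = 21.0 * 49 / 90 = 11.43

11.43 dB


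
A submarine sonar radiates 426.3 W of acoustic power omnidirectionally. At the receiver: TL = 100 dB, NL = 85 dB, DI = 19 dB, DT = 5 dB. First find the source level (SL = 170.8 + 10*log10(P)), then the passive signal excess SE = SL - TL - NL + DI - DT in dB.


Step 1: SL = 170.8 + 10*log10(426.3) = 197.1 dB
Step 2: SE = SL - TL - NL + DI - DT = 197.1 - 100 - 85 + 19 - 5 = 26.1

26.1 dB


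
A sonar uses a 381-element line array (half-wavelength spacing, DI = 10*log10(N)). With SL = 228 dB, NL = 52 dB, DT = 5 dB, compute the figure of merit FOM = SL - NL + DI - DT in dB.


196.81 dB


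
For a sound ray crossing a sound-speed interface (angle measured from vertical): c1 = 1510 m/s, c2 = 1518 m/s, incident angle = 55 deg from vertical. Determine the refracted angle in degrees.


sin(theta2) = (c2/c1)*sin(theta1) = (1518/1510)*sin(55 deg) = 0.82349
theta2 = arcsin(0.82349) = 55.44

55.44 deg


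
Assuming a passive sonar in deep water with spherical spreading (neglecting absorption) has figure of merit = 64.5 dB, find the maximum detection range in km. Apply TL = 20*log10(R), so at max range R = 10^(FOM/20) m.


1.68 km


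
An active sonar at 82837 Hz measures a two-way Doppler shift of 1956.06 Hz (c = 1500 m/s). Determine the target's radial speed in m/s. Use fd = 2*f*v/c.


From fd = 2*f*v/c, v = c*fd/(2*f) = 1500 * 1956.06 / (2*82837) = 17.71

17.71 m/s


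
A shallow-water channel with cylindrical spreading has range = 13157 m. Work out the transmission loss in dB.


41.19 dB


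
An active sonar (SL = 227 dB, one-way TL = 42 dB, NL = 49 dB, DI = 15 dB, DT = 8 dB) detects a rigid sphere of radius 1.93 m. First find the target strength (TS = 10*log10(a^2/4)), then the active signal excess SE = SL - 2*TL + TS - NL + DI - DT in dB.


Step 1: TS = 10*log10(1.93^2/4) = -0.31 dB
Step 2: SE = SL - 2*TL + TS - NL + DI - DT = 227 - 2*42 + (-0.31) - 49 + 15 - 8 = 100.69

100.69 dB


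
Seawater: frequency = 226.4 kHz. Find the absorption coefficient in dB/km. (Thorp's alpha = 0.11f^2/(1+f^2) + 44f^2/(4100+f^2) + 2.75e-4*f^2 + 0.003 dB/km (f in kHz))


54.95 dB/km


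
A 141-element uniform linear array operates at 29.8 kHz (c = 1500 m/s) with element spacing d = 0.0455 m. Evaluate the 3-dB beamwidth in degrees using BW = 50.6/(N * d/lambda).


Step 1: lambda = 1500/29800 = 0.05034 m
Step 2: d/lambda = 0.0455/0.05034 = 0.9039
Step 3: BW = 50.6/(N * d/lambda) = 50.6/(141 * 0.9039) = 0.4

0.4 deg


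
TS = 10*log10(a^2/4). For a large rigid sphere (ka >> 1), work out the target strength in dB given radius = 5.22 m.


8.33 dB


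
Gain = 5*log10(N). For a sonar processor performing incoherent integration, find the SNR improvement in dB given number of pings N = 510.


Gain = 5*log10(510) = 13.54

13.54 dB


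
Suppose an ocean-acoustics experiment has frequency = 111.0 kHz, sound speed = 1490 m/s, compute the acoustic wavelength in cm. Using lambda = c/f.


lambda = c/f = 1490 / 111000 = 0.0134 m = 1.34 cm

1.34 cm


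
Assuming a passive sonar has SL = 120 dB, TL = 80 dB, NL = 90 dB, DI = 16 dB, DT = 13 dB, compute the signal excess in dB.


SE = SL - TL - NL + DI - DT = 120 - 80 - 90 + 16 - 13 = -47

-47 dB


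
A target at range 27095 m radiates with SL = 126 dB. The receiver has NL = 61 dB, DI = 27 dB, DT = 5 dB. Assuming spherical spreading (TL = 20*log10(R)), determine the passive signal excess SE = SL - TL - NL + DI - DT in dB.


Step 1: TL = 20*log10(27095) = 88.66 dB
Step 2: SE = 126 - 88.66 - 61 + 27 - 5 = -1.66

-1.66 dB


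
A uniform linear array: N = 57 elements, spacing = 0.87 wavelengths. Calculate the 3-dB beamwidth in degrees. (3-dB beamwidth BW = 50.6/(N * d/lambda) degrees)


BW = 50.6 / (57 * 0.87) = 50.6 / 49.59 = 1.02

1.02 deg


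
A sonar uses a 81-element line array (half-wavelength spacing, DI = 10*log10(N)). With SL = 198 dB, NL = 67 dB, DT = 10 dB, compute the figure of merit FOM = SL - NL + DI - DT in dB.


140.08 dB


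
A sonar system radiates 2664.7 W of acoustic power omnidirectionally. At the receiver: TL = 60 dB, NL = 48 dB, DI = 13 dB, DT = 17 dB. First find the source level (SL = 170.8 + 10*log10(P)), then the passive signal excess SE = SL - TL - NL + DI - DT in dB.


Step 1: SL = 170.8 + 10*log10(2664.7) = 205.06 dB
Step 2: SE = SL - TL - NL + DI - DT = 205.06 - 60 - 48 + 13 - 17 = 93.06

93.06 dB


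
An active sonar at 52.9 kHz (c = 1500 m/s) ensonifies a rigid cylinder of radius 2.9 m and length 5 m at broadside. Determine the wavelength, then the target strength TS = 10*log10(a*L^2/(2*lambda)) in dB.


Step 1: lambda = c/f = 1500/52900 = 0.02836 m
Step 2: TS = 10*log10(a*L^2/(2*lambda)) = 10*log10(2.9*5^2/(2*0.02836)) = 31.07

31.07 dB


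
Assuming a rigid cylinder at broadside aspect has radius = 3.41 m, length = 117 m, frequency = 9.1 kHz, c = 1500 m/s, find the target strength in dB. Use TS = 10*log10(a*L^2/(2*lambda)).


lambda = 1500/9100 = 0.16484 m
TS = 10*log10(3.41*117^2/(2*0.16484)) = 51.51

51.51 dB


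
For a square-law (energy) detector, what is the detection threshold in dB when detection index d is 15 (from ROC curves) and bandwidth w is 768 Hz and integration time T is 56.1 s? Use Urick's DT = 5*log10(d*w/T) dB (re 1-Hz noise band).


DT = 5*log10(d*w/T) = 5*log10(15 * 768 / 56.1) = 5*log10(205.35) = 11.56

11.56 dB


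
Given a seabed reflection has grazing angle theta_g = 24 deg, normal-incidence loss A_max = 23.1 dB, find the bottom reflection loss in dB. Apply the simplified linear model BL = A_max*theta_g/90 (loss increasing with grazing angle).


BL = A_max * theta_g / 90 = 23.1 * 24 / 90 = 6.16

6.16 dB


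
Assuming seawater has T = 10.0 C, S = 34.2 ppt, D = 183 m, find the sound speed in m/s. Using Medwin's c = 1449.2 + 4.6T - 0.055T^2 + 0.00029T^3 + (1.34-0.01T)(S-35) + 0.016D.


1491.93 m/s


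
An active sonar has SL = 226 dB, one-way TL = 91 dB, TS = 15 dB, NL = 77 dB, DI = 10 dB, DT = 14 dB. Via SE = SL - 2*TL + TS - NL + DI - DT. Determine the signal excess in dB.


SE = SL - 2*TL + TS - NL + DI - DT = 226 - 2*91 + (15) - 77 + 10 - 14 = -22

-22 dB


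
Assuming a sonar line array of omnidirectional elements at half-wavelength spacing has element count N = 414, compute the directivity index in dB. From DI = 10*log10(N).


DI = 10*log10(414) = 26.17

26.17 dB


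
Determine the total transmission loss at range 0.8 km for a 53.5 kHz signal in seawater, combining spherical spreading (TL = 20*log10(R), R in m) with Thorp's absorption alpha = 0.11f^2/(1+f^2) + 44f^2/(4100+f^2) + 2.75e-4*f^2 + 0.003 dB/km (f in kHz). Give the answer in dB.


73.25 dB


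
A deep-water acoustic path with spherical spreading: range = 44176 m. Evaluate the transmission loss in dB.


TL = 20*log10(44176) = 92.9

92.9 dB


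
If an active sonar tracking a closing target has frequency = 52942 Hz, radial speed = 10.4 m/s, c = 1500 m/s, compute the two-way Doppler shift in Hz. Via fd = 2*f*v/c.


fd = 2*f*v/c = 2 * 52942 * 10.4 / 1500 = 734.13

734.13 Hz


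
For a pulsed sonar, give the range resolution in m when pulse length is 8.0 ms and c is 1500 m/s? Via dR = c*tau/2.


6.0 m


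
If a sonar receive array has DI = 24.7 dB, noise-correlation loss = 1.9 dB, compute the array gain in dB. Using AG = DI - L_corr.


22.8 dB


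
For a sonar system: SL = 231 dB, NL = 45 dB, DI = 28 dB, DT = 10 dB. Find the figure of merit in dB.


FOM = SL - NL + DI - DT = 231 - 45 + 28 - 10 = 204

204 dB


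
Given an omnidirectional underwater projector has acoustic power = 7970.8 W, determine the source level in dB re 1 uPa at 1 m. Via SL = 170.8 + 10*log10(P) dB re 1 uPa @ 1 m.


SL = 170.8 + 10*log10(7970.8) = 170.8 + 39.02 = 209.82

209.82 dB


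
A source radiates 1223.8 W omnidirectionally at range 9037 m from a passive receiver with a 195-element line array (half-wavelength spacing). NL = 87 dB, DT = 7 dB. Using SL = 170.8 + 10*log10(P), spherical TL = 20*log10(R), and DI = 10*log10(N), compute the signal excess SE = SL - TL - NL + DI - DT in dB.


Step 1: SL = 170.8 + 10*log10(1223.8) = 201.68 dB
Step 2: TL = 20*log10(9037) = 79.12 dB
Step 3: DI = 10*log10(195) = 22.9 dB
Step 4: SE = SL - TL - NL + DI - DT = 201.68 - 79.12 - 87 + 22.9 - 7 = 51.46

51.46 dB


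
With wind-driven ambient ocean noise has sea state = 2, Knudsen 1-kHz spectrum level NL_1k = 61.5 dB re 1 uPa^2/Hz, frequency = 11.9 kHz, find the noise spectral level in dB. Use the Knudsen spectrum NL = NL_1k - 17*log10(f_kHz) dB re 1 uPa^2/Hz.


NL = NL_1k - 17*log10(f_kHz) = 61.5 - 17*log10(11.9) = 61.5 - (18.28) = 43.22

43.22 dB


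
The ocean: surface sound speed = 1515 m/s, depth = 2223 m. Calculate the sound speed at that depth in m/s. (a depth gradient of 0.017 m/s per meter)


1552.791 m/s


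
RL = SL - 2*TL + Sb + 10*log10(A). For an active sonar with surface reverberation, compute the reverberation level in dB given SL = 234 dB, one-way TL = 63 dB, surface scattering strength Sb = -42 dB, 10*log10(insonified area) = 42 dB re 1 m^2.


RL = SL - 2*TL + Sb + 10*log10(A) = 234 - 2*63 + (-42) + 42 = 108

108 dB


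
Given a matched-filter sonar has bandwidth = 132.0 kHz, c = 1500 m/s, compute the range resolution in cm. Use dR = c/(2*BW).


0.57 cm


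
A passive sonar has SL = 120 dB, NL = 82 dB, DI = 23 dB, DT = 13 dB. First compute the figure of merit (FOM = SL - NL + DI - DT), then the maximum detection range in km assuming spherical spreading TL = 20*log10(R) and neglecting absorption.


Step 1: FOM = SL - NL + DI - DT = 120 - 82 + 23 - 13 = 48 dB
Step 2: at max range FOM = TL = 20*log10(R), so R = 10^(48/20) = 251.19 m = 0.25 km

0.25 km


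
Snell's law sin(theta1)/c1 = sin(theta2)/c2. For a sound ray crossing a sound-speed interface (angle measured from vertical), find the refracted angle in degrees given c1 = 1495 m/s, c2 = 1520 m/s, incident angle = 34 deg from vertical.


sin(theta2) = (c2/c1)*sin(theta1) = (1520/1495)*sin(34 deg) = 0.56854
theta2 = arcsin(0.56854) = 34.65

34.65 deg


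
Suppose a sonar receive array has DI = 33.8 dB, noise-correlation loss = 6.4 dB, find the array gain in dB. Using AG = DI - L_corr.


AG = DI - L_corr = 33.8 - 6.4 = 27.4

27.4 dB


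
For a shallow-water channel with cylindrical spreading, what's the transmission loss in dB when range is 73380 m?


TL = 10*log10(73380) = 48.66

48.66 dB


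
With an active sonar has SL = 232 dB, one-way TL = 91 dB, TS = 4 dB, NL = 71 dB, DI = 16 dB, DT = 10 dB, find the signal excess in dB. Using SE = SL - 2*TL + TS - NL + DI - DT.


SE = SL - 2*TL + TS - NL + DI - DT = 232 - 2*91 + (4) - 71 + 16 - 10 = -11

-11 dB


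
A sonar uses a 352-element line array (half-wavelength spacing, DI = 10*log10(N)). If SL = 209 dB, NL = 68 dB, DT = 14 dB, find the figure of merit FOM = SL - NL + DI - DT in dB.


152.47 dB


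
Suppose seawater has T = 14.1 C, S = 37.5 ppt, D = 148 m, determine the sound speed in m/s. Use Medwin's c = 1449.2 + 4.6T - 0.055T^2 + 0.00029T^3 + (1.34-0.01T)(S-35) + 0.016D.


c = 1449.2 + 4.6*14.1 - 0.055*14.1^2 + 0.00029*14.1^3 + (1.34 - 0.01*14.1)*(37.5 - 35) + 0.016*148 = 1509.3

1509.3 m/s


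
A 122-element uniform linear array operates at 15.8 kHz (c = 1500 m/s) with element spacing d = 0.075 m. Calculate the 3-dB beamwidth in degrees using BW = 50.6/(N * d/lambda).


Step 1: lambda = 1500/15800 = 0.09494 m
Step 2: d/lambda = 0.075/0.09494 = 0.79
Step 3: BW = 50.6/(N * d/lambda) = 50.6/(122 * 0.79) = 0.53

0.53 deg


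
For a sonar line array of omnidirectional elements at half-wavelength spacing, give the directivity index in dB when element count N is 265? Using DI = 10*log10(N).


DI = 10*log10(265) = 24.23

24.23 dB


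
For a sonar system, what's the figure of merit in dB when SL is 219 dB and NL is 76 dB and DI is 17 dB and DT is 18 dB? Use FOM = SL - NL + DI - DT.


142 dB


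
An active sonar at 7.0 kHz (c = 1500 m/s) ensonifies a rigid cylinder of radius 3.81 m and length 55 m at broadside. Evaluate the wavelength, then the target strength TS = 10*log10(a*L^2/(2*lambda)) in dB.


Step 1: lambda = c/f = 1500/7000 = 0.21429 m
Step 2: TS = 10*log10(a*L^2/(2*lambda)) = 10*log10(3.81*55^2/(2*0.21429)) = 44.3

44.3 dB


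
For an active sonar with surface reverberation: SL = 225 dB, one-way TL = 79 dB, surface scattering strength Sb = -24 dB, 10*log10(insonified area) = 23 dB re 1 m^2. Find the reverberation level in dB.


RL = SL - 2*TL + Sb + 10*log10(A) = 225 - 2*79 + (-24) + 23 = 66

66 dB


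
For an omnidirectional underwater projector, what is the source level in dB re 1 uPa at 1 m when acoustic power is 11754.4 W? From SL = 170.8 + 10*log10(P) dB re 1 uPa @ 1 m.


SL = 170.8 + 10*log10(11754.4) = 170.8 + 40.7 = 211.5

211.5 dB


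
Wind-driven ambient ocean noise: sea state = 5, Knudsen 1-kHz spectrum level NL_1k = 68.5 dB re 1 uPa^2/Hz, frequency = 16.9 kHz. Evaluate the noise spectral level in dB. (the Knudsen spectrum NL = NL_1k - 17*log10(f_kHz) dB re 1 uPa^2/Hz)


NL = NL_1k - 17*log10(f_kHz) = 68.5 - 17*log10(16.9) = 68.5 - (20.87) = 47.63

47.63 dB


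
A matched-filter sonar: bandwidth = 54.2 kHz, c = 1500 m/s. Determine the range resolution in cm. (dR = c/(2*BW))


dR = c/(2*BW) = 1500 / (2 * 54.2e3) = 0.0138 m = 1.38 cm

1.38 cm


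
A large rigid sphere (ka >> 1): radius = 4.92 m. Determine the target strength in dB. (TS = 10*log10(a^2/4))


TS = 10*log10(4.92^2 / 4) = 10*log10(6.0516) = 7.82

7.82 dB


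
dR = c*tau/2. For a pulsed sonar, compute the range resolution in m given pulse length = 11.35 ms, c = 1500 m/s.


dR = c*tau/2 = 1500 * 11.35e-3 / 2 = 8.5125

8.5125 m


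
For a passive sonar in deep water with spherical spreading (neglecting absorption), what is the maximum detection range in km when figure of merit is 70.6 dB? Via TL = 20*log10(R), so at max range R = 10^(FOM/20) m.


At max range FOM = TL, so 20*log10(R) = 70.6
R = 10^(70.6/20) = 3388.44 m = 3.39 km

3.39 km


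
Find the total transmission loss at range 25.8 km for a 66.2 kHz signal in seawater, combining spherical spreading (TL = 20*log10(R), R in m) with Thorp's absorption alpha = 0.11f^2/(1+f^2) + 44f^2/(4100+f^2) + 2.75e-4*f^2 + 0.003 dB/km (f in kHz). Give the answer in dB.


Step 1 (Thorp): alpha = 0.11*4382.44/(1+4382.44) + 44*4382.44/(4100+4382.44) + 2.75e-4*4382.44 + 0.003 = 24.0507 dB/km
Step 2: TL_spread = 20*log10(25800) = 88.23 dB
Step 3: TL_abs = alpha*R = 24.0507 * 25.8 = 620.51 dB
Step 4: TL_total = 88.23 + 620.51 = 708.74

708.74 dB


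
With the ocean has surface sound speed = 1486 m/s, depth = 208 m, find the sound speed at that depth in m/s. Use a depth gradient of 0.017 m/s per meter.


1489.536 m/s


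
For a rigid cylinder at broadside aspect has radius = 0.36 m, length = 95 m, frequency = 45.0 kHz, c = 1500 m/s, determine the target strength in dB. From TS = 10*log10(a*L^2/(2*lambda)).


46.88 dB


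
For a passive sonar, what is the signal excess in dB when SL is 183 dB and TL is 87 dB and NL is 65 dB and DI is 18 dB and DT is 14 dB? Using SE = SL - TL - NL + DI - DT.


35 dB


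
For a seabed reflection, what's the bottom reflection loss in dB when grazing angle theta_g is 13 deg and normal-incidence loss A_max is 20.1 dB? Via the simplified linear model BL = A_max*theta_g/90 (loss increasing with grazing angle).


BL = A_max * theta_g / 90 = 20.1 * 13 / 90 = 2.9

2.9 dB


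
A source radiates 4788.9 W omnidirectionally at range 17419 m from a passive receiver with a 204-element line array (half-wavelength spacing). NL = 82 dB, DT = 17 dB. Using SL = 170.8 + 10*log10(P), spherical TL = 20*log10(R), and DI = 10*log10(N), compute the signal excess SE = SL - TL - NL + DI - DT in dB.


46.88 dB


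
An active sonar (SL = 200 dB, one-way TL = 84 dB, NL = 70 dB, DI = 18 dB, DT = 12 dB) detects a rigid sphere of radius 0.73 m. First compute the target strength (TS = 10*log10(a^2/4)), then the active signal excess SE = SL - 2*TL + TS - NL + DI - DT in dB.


Step 1: TS = 10*log10(0.73^2/4) = -8.75 dB
Step 2: SE = SL - 2*TL + TS - NL + DI - DT = 200 - 2*84 + (-8.75) - 70 + 18 - 12 = -40.75

-40.75 dB


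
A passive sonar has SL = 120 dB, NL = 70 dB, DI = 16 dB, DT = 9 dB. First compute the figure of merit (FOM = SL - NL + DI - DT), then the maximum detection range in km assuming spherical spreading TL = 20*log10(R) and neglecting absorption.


Step 1: FOM = SL - NL + DI - DT = 120 - 70 + 16 - 9 = 57 dB
Step 2: at max range FOM = TL = 20*log10(R), so R = 10^(57/20) = 707.95 m = 0.71 km

0.71 km


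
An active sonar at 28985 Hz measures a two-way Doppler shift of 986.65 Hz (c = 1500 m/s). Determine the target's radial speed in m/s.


25.53 m/s


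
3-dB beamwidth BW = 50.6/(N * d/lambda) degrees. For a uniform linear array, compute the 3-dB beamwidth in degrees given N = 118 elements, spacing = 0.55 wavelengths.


BW = 50.6 / (118 * 0.55) = 50.6 / 64.9 = 0.78

0.78 deg


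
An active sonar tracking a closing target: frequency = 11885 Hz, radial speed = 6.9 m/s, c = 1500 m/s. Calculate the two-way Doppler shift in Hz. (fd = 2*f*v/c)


109.34 Hz


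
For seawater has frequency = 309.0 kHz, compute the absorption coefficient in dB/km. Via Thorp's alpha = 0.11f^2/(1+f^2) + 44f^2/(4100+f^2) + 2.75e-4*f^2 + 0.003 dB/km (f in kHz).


f^2 = 95481.0
alpha = 0.11*95481.0/(1+95481.0) + 44*95481.0/(4100+95481.0) + 2.75e-4*95481.0 + 0.003 = 68.559

68.559 dB/km


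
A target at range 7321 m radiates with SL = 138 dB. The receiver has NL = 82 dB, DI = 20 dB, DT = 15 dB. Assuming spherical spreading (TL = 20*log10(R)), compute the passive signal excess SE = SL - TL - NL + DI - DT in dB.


-16.29 dB


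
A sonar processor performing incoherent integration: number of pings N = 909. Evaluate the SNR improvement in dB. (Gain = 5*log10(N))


Gain = 5*log10(909) = 14.79

14.79 dB


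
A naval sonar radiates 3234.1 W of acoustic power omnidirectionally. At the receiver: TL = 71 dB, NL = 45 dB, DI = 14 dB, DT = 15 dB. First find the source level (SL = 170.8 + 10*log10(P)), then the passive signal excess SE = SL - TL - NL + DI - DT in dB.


Step 1: SL = 170.8 + 10*log10(3234.1) = 205.9 dB
Step 2: SE = SL - TL - NL + DI - DT = 205.9 - 71 - 45 + 14 - 15 = 88.9

88.9 dB


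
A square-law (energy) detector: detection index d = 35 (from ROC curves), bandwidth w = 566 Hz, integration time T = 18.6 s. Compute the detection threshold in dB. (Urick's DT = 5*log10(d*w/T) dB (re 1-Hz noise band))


DT = 5*log10(d*w/T) = 5*log10(35 * 566 / 18.6) = 5*log10(1065.05) = 15.14

15.14 dB


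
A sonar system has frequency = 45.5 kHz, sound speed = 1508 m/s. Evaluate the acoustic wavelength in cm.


lambda = c/f = 1508 / 45500 = 0.0331 m = 3.31 cm

3.31 cm


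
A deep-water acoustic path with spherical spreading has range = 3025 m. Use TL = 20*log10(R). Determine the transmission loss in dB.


TL = 20*log10(3025) = 69.61

69.61 dB


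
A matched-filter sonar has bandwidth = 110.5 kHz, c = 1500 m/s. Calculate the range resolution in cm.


dR = c/(2*BW) = 1500 / (2 * 110.5e3) = 0.0068 m = 0.68 cm

0.68 cm


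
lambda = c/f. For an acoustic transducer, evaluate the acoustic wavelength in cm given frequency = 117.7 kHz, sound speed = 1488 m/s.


lambda = c/f = 1488 / 117700 = 0.0126 m = 1.26 cm

1.26 cm


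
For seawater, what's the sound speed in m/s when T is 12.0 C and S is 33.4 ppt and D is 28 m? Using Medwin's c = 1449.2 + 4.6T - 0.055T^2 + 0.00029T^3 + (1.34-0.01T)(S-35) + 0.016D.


c = 1449.2 + 4.6*12.0 - 0.055*12.0^2 + 0.00029*12.0^3 + (1.34 - 0.01*12.0)*(33.4 - 35) + 0.016*28 = 1495.48

1495.48 m/s


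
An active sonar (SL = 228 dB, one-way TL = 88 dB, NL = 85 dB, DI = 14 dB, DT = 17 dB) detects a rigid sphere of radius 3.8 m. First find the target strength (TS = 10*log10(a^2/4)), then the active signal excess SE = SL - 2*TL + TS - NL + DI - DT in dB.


Step 1: TS = 10*log10(3.8^2/4) = 5.58 dB
Step 2: SE = SL - 2*TL + TS - NL + DI - DT = 228 - 2*88 + (5.58) - 85 + 14 - 17 = -30.42

-30.42 dB


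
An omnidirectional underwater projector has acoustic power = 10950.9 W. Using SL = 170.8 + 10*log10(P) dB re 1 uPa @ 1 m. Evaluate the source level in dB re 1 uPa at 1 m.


SL = 170.8 + 10*log10(10950.9) = 170.8 + 40.39 = 211.19

211.19 dB


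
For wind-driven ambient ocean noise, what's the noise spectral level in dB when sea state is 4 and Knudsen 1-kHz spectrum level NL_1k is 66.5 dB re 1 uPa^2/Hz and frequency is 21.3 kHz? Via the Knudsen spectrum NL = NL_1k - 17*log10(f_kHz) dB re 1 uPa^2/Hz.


43.92 dB


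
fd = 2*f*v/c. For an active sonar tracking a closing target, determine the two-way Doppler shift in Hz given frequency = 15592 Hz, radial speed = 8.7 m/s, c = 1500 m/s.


180.87 Hz


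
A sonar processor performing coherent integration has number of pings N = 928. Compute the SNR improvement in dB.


Gain = 10*log10(928) = 29.68

29.68 dB


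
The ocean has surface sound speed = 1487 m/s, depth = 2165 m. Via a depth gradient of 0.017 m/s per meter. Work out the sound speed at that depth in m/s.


c = 1487 + 0.017 * 2165 = 1523.805

1523.805 m/s


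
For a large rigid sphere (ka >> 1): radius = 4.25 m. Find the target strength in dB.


TS = 10*log10(4.25^2 / 4) = 10*log10(4.515625) = 6.55

6.55 dB


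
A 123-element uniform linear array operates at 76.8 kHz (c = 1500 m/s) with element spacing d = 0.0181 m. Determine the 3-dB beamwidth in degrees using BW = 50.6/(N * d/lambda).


Step 1: lambda = 1500/76800 = 0.01953 m
Step 2: d/lambda = 0.0181/0.01953 = 0.9268
Step 3: BW = 50.6/(N * d/lambda) = 50.6/(123 * 0.9268) = 0.44

0.44 deg


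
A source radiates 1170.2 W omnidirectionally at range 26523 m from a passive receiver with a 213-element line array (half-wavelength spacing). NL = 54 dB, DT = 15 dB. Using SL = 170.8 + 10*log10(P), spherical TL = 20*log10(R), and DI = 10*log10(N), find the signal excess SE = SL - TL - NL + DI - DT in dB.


67.29 dB


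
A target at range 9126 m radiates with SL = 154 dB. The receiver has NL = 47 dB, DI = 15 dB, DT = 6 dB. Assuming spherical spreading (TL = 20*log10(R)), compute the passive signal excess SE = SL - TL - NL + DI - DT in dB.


36.79 dB


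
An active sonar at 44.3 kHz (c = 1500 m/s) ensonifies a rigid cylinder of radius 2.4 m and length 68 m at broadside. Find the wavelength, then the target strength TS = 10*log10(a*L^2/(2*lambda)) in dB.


Step 1: lambda = c/f = 1500/44300 = 0.03386 m
Step 2: TS = 10*log10(a*L^2/(2*lambda)) = 10*log10(2.4*68^2/(2*0.03386)) = 52.15

52.15 dB


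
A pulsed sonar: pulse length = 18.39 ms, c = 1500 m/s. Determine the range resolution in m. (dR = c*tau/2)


13.7925 m


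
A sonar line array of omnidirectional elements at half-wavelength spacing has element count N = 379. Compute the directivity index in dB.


25.79 dB


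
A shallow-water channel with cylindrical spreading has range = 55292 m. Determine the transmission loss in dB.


TL = 10*log10(55292) = 47.43

47.43 dB


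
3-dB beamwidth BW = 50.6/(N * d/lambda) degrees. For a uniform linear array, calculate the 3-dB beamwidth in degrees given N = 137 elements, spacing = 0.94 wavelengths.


BW = 50.6 / (137 * 0.94) = 50.6 / 128.78 = 0.39

0.39 deg


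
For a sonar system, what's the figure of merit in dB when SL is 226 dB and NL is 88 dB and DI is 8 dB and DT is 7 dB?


FOM = SL - NL + DI - DT = 226 - 88 + 8 - 7 = 139

139 dB


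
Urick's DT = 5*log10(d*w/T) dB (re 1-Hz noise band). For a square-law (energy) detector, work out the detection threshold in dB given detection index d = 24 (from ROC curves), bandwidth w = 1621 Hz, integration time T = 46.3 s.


DT = 5*log10(d*w/T) = 5*log10(24 * 1621 / 46.3) = 5*log10(840.26) = 14.62

14.62 dB


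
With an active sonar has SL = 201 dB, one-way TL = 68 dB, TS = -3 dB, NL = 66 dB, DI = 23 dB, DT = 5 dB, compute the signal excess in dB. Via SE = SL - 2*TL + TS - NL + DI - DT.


SE = SL - 2*TL + TS - NL + DI - DT = 201 - 2*68 + (-3) - 66 + 23 - 5 = 14

14 dB


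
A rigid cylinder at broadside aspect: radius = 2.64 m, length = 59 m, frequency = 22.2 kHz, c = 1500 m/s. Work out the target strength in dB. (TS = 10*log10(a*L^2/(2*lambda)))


48.33 dB


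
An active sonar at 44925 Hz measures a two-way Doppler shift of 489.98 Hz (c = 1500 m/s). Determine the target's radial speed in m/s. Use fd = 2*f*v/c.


8.18 m/s


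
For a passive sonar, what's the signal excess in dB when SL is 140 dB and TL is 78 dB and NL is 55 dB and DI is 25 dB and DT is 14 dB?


SE = SL - TL - NL + DI - DT = 140 - 78 - 55 + 25 - 14 = 18

18 dB


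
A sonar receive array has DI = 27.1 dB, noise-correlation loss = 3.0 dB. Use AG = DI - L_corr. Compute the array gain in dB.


AG = DI - L_corr = 27.1 - 3.0 = 24.1

24.1 dB


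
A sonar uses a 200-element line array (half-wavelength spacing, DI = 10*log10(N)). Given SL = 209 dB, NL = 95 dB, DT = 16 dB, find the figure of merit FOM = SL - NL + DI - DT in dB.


121.01 dB


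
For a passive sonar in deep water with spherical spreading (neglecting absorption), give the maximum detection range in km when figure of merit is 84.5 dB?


16.79 km


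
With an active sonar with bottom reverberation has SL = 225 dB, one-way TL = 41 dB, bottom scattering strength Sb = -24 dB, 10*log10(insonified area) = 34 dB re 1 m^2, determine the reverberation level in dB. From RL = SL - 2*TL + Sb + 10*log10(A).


RL = SL - 2*TL + Sb + 10*log10(A) = 225 - 2*41 + (-24) + 34 = 153

153 dB


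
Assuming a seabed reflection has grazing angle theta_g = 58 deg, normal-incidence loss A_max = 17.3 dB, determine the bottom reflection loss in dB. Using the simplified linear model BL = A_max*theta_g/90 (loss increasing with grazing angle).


BL = A_max * theta_g / 90 = 17.3 * 58 / 90 = 11.15

11.15 dB


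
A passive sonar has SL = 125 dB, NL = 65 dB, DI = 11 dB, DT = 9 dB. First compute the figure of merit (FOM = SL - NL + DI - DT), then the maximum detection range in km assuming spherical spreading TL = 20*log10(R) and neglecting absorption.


Step 1: FOM = SL - NL + DI - DT = 125 - 65 + 11 - 9 = 62 dB
Step 2: at max range FOM = TL = 20*log10(R), so R = 10^(62/20) = 1258.93 m = 1.26 km

1.26 km


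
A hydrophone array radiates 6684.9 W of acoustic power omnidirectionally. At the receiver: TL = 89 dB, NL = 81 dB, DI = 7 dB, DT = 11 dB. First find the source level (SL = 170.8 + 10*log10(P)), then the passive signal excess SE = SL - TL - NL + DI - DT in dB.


Step 1: SL = 170.8 + 10*log10(6684.9) = 209.05 dB
Step 2: SE = SL - TL - NL + DI - DT = 209.05 - 89 - 81 + 7 - 11 = 35.05

35.05 dB


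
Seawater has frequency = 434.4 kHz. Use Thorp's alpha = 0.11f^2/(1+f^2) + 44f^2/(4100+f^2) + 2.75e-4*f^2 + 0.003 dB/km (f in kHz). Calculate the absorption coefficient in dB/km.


95.071 dB/km


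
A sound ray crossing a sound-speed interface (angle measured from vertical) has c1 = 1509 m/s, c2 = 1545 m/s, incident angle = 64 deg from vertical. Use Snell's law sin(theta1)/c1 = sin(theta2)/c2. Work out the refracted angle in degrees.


sin(theta2) = (c2/c1)*sin(theta1) = (1545/1509)*sin(64 deg) = 0.92024
theta2 = arcsin(0.92024) = 66.96

66.96 deg


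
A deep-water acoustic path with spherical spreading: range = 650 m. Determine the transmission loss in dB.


TL = 20*log10(650) = 56.26

56.26 dB


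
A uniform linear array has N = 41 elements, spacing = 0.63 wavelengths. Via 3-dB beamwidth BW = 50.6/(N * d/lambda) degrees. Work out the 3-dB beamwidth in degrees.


1.96 deg


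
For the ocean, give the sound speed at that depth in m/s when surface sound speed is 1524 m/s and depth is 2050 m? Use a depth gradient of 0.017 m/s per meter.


1558.85 m/s


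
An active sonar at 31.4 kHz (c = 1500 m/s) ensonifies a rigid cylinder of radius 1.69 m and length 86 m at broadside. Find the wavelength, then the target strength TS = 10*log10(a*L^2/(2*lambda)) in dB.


Step 1: lambda = c/f = 1500/31400 = 0.04777 m
Step 2: TS = 10*log10(a*L^2/(2*lambda)) = 10*log10(1.69*86^2/(2*0.04777)) = 51.17

51.17 dB


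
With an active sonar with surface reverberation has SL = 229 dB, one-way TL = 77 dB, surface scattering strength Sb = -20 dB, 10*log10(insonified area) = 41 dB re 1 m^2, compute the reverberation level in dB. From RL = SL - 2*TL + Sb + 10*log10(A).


96 dB


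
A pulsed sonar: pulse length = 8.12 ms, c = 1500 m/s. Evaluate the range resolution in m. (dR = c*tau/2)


dR = c*tau/2 = 1500 * 8.12e-3 / 2 = 6.09

6.09 m


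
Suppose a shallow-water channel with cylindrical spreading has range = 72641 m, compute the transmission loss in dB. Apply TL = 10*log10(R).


TL = 10*log10(72641) = 48.61

48.61 dB


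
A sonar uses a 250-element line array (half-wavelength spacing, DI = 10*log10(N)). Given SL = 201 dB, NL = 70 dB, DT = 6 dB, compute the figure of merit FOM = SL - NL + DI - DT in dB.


Step 1: DI = 10*log10(250) = 23.98 dB
Step 2: FOM = SL - NL + DI - DT = 201 - 70 + 23.98 - 6 = 148.98

148.98 dB


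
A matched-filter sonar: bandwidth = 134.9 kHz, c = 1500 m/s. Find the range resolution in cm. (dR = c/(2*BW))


0.56 cm


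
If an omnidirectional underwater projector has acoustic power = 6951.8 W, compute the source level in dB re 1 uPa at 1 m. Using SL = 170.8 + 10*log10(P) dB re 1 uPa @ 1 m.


209.22 dB


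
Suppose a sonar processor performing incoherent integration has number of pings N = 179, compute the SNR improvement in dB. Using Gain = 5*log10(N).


Gain = 5*log10(179) = 11.26

11.26 dB


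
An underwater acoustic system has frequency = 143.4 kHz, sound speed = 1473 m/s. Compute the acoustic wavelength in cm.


lambda = c/f = 1473 / 143400 = 0.0103 m = 1.03 cm

1.03 cm


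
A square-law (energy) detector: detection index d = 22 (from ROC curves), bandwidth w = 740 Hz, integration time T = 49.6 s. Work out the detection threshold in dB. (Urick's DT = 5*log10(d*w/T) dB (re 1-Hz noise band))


DT = 5*log10(d*w/T) = 5*log10(22 * 740 / 49.6) = 5*log10(328.23) = 12.58

12.58 dB


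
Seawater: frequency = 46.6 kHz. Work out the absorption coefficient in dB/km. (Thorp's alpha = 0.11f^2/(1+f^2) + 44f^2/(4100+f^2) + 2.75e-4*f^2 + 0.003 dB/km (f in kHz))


15.945 dB/km


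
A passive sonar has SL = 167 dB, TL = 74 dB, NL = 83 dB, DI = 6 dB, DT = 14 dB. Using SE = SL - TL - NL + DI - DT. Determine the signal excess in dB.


SE = SL - TL - NL + DI - DT = 167 - 74 - 83 + 6 - 14 = 2

2 dB


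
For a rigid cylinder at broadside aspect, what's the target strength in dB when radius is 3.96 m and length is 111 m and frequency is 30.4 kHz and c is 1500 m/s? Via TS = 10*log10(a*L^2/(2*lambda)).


lambda = 1500/30400 = 0.04934 m
TS = 10*log10(3.96*111^2/(2*0.04934)) = 56.94

56.94 dB


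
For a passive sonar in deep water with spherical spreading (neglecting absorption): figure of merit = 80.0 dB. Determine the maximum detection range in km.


10.0 km


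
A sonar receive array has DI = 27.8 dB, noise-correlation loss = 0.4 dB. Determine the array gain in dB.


27.4 dB


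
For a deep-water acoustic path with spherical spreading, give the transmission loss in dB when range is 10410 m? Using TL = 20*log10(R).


TL = 20*log10(10410) = 80.35

80.35 dB


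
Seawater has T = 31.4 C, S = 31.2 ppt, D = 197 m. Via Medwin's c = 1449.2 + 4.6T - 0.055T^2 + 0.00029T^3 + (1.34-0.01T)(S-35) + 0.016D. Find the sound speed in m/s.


c = 1449.2 + 4.6*31.4 - 0.055*31.4^2 + 0.00029*31.4^3 + (1.34 - 0.01*31.4)*(31.2 - 35) + 0.016*197 = 1547.64

1547.64 m/s


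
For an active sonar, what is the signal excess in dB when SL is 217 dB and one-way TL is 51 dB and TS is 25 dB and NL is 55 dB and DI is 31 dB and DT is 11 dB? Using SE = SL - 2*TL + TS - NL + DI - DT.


SE = SL - 2*TL + TS - NL + DI - DT = 217 - 2*51 + (25) - 55 + 31 - 11 = 105

105 dB


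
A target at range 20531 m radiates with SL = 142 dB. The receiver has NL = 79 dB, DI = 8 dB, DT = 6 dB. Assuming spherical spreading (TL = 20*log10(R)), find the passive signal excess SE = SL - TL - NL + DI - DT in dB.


Step 1: TL = 20*log10(20531) = 86.25 dB
Step 2: SE = 142 - 86.25 - 79 + 8 - 6 = -21.25

-21.25 dB


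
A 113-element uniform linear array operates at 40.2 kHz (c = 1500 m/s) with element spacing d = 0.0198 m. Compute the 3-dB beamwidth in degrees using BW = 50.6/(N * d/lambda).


Step 1: lambda = 1500/40200 = 0.03731 m
Step 2: d/lambda = 0.0198/0.03731 = 0.5307
Step 3: BW = 50.6/(N * d/lambda) = 50.6/(113 * 0.5307) = 0.84

0.84 deg


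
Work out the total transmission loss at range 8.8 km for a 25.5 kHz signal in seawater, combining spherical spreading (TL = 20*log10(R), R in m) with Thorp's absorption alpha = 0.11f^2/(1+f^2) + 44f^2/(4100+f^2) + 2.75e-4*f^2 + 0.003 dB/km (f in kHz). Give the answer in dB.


Step 1 (Thorp): alpha = 0.11*650.25/(1+650.25) + 44*650.25/(4100+650.25) + 2.75e-4*650.25 + 0.003 = 6.3147 dB/km
Step 2: TL_spread = 20*log10(8800) = 78.89 dB
Step 3: TL_abs = alpha*R = 6.3147 * 8.8 = 55.57 dB
Step 4: TL_total = 78.89 + 55.57 = 134.46

134.46 dB


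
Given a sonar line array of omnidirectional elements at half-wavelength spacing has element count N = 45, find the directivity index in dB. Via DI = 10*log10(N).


DI = 10*log10(45) = 16.53

16.53 dB


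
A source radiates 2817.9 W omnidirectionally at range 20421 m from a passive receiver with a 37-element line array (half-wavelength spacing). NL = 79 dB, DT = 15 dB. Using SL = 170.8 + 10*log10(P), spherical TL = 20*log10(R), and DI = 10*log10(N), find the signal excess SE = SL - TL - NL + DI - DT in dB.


40.78 dB


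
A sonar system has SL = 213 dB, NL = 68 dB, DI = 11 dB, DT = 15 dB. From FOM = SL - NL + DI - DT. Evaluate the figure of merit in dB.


FOM = SL - NL + DI - DT = 213 - 68 + 11 - 15 = 141

141 dB


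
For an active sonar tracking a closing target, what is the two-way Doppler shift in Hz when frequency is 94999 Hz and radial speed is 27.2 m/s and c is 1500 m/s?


fd = 2*f*v/c = 2 * 94999 * 27.2 / 1500 = 3445.3

3445.3 Hz


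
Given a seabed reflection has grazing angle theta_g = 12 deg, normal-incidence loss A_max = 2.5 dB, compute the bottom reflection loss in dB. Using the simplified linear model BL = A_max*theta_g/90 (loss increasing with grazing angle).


0.33 dB


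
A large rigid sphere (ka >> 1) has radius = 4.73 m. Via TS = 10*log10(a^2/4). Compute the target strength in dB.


TS = 10*log10(4.73^2 / 4) = 10*log10(5.593225) = 7.48

7.48 dB


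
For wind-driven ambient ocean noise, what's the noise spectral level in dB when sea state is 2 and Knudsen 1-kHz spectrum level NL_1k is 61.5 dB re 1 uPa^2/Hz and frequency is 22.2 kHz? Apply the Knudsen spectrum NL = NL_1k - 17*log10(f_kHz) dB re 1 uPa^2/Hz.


NL = NL_1k - 17*log10(f_kHz) = 61.5 - 17*log10(22.2) = 61.5 - (22.89) = 38.61

38.61 dB


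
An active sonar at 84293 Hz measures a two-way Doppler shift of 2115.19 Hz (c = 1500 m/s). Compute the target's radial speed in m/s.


From fd = 2*f*v/c, v = c*fd/(2*f) = 1500 * 2115.19 / (2*84293) = 18.82

18.82 m/s


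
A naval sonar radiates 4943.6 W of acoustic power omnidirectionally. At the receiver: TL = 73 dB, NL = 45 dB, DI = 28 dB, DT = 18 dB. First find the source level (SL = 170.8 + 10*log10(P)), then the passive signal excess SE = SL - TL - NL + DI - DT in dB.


Step 1: SL = 170.8 + 10*log10(4943.6) = 207.74 dB
Step 2: SE = SL - TL - NL + DI - DT = 207.74 - 73 - 45 + 28 - 18 = 99.74

99.74 dB


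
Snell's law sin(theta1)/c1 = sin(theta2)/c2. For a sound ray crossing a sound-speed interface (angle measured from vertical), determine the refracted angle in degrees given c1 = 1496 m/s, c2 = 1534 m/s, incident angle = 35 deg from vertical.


sin(theta2) = (c2/c1)*sin(theta1) = (1534/1496)*sin(35 deg) = 0.58815
theta2 = arcsin(0.58815) = 36.03

36.03 deg


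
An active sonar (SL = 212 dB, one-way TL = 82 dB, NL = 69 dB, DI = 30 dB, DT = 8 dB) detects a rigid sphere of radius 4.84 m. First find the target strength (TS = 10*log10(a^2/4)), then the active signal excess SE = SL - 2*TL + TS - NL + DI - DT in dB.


Step 1: TS = 10*log10(4.84^2/4) = 7.68 dB
Step 2: SE = SL - 2*TL + TS - NL + DI - DT = 212 - 2*82 + (7.68) - 69 + 30 - 8 = 8.68

8.68 dB
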